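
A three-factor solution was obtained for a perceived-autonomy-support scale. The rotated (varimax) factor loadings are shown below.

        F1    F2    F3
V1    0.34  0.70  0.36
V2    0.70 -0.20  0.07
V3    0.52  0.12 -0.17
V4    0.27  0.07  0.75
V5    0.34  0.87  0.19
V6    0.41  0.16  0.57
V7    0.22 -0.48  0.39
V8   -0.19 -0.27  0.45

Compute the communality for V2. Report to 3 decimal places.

h² = 0.70² + (-0.20)² + 0.07² = 0.4900 + 0.0400 + 0.0049 = 0.5349

0.535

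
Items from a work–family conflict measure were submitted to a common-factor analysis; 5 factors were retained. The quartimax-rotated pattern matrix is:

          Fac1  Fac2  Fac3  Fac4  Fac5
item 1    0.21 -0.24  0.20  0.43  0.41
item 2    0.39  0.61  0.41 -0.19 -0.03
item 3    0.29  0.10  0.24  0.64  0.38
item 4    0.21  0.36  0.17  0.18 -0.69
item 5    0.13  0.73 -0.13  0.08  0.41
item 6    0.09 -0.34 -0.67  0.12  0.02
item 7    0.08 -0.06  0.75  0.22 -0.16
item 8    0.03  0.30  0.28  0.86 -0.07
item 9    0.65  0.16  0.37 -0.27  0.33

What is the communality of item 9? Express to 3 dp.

0.767

h² = 0.65² + 0.16² + 0.37² + (-0.27)² + 0.33² = 0.4225 + 0.0256 + 0.1369 + 0.0729 + 0.1089 = 0.7668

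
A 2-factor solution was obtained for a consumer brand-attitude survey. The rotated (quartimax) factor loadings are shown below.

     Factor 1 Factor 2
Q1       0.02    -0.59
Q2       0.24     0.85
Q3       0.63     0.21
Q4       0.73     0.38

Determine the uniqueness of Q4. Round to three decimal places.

0.323

h² = 0.73² + 0.38² = 0.5329 + 0.1444 = 0.6773
Uniqueness u² = 1 − h² = 1 − 0.6773 = 0.3227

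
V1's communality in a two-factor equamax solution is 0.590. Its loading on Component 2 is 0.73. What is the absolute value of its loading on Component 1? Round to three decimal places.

0.239

Under orthogonal rotation h² = Σλ², so λ_Component 1² = h² − (0.5329) = 0.590 − 0.5329 = 0.0571.
|λ| = √0.0571 = 0.2390.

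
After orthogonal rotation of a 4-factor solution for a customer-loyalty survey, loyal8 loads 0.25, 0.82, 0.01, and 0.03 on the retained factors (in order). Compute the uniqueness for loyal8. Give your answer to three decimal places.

h² = 0.25² + 0.82² + 0.01² + 0.03² = 0.0625 + 0.6724 + 0.0001 + 0.0009 = 0.7359
Uniqueness u² = 1 − h² = 1 − 0.7359 = 0.2641

0.264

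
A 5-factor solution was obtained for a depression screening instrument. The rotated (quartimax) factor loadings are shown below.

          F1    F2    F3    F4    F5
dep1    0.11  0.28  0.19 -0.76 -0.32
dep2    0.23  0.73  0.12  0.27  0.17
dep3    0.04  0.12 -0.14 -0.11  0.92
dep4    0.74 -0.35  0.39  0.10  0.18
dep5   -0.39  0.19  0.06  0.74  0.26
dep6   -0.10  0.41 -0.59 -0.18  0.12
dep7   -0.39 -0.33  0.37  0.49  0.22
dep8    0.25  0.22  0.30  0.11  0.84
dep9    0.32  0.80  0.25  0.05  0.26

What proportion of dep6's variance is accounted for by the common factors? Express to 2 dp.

h² = (-0.10)² + 0.41² + (-0.59)² + (-0.18)² + 0.12² = 0.0100 + 0.1681 + 0.3481 + 0.0324 + 0.0144 = 0.5730

0.57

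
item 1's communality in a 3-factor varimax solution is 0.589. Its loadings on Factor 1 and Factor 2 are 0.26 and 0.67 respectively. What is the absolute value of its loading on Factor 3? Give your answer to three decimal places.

0.269

Under orthogonal rotation h² = Σλ², so λ_Factor 3² = h² − (0.5165) = 0.589 − 0.5165 = 0.0725.
|λ| = √0.0725 = 0.2693.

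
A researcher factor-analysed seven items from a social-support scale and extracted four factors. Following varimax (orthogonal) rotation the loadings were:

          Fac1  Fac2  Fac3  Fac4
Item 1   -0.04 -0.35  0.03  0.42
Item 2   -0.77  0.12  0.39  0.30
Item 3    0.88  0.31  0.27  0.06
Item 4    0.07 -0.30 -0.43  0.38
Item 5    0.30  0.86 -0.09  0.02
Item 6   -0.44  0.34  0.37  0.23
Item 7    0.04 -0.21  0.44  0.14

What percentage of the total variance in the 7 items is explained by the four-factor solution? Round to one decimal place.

58.8%

Communalities: 0.3014, 0.8494, 0.9470, 0.4242, 0.8381, 0.4990, 0.2589; Σh² = 4.1180.
Total variance with 7 standardized items is 7, so the solution explains 4.1180/7 = 0.5883 = 58.83%.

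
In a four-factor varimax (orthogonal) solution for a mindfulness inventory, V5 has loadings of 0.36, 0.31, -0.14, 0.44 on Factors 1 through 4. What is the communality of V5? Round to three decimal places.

h² = 0.36² + 0.31² + (-0.14)² + 0.44² = 0.1296 + 0.0961 + 0.0196 + 0.1936 = 0.4389

0.439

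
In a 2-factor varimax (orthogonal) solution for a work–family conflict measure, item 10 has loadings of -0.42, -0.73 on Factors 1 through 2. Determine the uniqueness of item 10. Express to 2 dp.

h² = (-0.42)² + (-0.73)² = 0.1764 + 0.5329 = 0.7093
Uniqueness u² = 1 − h² = 1 − 0.7093 = 0.2907

0.29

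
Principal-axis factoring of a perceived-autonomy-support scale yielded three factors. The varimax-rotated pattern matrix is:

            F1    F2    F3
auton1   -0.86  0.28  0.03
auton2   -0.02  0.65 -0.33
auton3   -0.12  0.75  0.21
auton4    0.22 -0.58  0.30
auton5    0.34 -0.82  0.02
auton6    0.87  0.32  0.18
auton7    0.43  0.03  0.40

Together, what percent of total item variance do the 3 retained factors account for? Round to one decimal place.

63.9%

Communalities: 0.8189, 0.5318, 0.6210, 0.4748, 0.7884, 0.8917, 0.3458; Σh² = 4.4724.
Total variance with 7 standardized items is 7, so the solution explains 4.4724/7 = 0.6389 = 63.89%.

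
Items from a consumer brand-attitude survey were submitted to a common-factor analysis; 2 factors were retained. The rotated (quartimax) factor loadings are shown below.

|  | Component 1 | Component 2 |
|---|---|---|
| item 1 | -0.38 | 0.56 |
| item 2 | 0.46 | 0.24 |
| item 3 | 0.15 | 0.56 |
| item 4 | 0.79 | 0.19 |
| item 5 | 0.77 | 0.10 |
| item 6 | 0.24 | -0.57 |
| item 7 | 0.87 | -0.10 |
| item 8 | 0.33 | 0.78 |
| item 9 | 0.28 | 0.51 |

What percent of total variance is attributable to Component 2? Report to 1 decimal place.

SS loadings for Component 2 = 0.56² + 0.24² + 0.56² + 0.19² + 0.10² + (-0.57)² + (-0.10)² + 0.78² + 0.51² = 1.9343
With 9 standardized items, total variance = 9. Proportion = 1.9343/9 = 0.2149 → 21.49%.

21.5%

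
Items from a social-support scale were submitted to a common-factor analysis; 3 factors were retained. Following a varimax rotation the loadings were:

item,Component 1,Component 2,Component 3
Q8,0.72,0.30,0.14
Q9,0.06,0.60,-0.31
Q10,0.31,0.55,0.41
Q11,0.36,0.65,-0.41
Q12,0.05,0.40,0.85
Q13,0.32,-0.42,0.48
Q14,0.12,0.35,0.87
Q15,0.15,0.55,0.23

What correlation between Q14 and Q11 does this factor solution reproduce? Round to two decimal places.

-0.09

r̂ = Σ λ_i·λ_j across factors = (0.12)(0.36) + (0.35)(0.65) + (0.87)(-0.41)
  = +0.0432 +0.2275 -0.3567 = -0.0860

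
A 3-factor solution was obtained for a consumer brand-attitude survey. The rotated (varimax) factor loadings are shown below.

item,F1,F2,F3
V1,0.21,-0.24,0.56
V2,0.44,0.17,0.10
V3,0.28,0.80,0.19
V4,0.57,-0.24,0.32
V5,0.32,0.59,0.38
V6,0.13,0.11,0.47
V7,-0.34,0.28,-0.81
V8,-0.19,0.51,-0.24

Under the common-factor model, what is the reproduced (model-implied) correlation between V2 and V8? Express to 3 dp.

-0.021

r̂ = Σ λ_i·λ_j across factors = (0.44)(-0.19) + (0.17)(0.51) + (0.10)(-0.24)
  = -0.0836 +0.0867 -0.0240 = -0.0209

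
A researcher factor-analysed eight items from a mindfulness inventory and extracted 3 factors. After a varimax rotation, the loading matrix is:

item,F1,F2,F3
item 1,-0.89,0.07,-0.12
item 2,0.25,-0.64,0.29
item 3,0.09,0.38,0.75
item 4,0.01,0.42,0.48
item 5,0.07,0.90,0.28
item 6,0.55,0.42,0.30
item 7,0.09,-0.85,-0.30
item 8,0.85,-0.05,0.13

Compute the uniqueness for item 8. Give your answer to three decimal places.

h² = 0.85² + (-0.05)² + 0.13² = 0.7225 + 0.0025 + 0.0169 = 0.7419
Uniqueness u² = 1 − h² = 1 − 0.7419 = 0.2581

0.258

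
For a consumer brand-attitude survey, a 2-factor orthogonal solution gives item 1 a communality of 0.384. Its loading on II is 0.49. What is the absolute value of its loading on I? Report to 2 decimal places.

0.38

Under orthogonal rotation h² = Σλ², so λ_I² = h² − (0.2401) = 0.384 − 0.2401 = 0.1439.
|λ| = √0.1439 = 0.3793.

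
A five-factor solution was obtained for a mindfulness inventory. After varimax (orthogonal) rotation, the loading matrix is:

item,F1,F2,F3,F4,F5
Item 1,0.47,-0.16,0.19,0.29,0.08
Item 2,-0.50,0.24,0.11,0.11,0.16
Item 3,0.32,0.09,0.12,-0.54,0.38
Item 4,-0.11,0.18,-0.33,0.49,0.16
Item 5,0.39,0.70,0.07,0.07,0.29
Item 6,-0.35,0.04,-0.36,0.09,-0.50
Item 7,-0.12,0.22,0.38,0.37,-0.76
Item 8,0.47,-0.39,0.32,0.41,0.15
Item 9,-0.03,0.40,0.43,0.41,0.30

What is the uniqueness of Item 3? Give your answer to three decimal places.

h² = 0.32² + 0.09² + 0.12² + (-0.54)² + 0.38² = 0.1024 + 0.0081 + 0.0144 + 0.2916 + 0.1444 = 0.5609
Uniqueness u² = 1 − h² = 1 − 0.5609 = 0.4391

0.439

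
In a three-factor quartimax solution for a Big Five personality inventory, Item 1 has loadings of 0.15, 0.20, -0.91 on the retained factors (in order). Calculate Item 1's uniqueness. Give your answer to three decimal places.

0.109

h² = 0.15² + 0.20² + (-0.91)² = 0.0225 + 0.0400 + 0.8281 = 0.8906
Uniqueness u² = 1 − h² = 1 − 0.8906 = 0.1094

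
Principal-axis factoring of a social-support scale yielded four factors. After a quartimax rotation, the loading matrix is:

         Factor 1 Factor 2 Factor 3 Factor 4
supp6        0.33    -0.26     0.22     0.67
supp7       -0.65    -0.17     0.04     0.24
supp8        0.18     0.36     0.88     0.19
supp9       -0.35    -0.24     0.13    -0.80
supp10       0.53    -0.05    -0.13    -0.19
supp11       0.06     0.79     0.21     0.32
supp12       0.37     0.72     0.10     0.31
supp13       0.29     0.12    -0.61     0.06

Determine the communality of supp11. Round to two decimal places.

h² = 0.06² + 0.79² + 0.21² + 0.32² = 0.0036 + 0.6241 + 0.0441 + 0.1024 = 0.7742

0.77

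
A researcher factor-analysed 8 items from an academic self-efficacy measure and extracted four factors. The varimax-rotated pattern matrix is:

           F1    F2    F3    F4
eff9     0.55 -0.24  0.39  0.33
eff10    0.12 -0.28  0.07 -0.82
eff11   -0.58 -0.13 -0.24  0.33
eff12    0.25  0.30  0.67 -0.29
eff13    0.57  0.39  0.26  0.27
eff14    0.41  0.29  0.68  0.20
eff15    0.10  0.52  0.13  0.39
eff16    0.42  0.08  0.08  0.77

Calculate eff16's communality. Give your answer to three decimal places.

h² = 0.42² + 0.08² + 0.08² + 0.77² = 0.1764 + 0.0064 + 0.0064 + 0.5929 = 0.7821

0.782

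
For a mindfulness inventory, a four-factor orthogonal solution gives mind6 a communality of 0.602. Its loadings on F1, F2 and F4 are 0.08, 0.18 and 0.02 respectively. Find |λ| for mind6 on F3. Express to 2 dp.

Under orthogonal rotation h² = Σλ², so λ_F3² = h² − (0.0392) = 0.602 − 0.0392 = 0.5628.
|λ| = √0.5628 = 0.7502.

0.75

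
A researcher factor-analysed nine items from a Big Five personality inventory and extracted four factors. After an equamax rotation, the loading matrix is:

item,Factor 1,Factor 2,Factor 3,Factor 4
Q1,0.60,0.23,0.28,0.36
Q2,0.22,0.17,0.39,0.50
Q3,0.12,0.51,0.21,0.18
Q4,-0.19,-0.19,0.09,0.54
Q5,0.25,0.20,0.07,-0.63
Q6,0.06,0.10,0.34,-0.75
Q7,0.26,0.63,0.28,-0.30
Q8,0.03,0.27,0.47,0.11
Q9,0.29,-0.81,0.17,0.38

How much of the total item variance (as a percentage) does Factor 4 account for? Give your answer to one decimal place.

SS loadings for Factor 4 = 0.36² + 0.50² + 0.18² + 0.54² + (-0.63)² + (-0.75)² + (-0.30)² + 0.11² + 0.38² = 1.9095
With 9 standardized items, total variance = 9. Proportion = 1.9095/9 = 0.2122 → 21.22%.

21.2%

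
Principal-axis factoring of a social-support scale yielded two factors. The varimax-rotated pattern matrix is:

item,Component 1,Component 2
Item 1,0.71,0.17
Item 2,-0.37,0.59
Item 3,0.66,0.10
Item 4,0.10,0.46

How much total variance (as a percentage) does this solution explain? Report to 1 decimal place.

42.1%

Communalities: 0.5330, 0.4850, 0.4456, 0.2216; Σh² = 1.6852.
Total variance with 4 standardized items is 4, so the solution explains 1.6852/4 = 0.4213 = 42.13%.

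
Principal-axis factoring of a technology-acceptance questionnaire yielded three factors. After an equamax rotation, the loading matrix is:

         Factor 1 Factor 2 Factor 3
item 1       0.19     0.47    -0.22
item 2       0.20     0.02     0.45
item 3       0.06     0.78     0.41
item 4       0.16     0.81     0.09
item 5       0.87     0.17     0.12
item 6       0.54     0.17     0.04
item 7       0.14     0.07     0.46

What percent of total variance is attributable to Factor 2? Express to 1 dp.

SS loadings for Factor 2 = 0.47² + 0.02² + 0.78² + 0.81² + 0.17² + 0.17² + 0.07² = 1.5485
With 7 standardized items, total variance = 7. Proportion = 1.5485/7 = 0.2212 → 22.12%.

22.1%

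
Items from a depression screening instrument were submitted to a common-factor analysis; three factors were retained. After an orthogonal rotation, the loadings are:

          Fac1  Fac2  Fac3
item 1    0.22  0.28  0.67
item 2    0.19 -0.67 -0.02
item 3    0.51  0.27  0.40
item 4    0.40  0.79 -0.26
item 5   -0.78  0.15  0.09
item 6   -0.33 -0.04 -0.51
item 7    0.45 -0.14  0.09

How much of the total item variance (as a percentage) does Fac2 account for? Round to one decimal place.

SS loadings for Fac2 = 0.28² + (-0.67)² + 0.27² + 0.79² + 0.15² + (-0.04)² + (-0.14)² = 1.2680
With 7 standardized items, total variance = 7. Proportion = 1.2680/7 = 0.1811 → 18.11%.

18.1%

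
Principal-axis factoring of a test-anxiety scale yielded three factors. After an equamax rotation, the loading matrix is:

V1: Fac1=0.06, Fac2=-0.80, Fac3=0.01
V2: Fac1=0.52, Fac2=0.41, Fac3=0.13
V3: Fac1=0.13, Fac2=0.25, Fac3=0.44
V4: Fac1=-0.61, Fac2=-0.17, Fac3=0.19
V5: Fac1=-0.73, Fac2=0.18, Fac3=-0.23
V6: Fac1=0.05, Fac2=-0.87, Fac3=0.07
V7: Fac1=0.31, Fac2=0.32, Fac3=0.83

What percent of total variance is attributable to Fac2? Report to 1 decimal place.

25.6%

SS loadings for Fac2 = (-0.80)² + 0.41² + 0.25² + (-0.17)² + 0.18² + (-0.87)² + 0.32² = 1.7912
With 7 standardized items, total variance = 7. Proportion = 1.7912/7 = 0.2559 → 25.59%.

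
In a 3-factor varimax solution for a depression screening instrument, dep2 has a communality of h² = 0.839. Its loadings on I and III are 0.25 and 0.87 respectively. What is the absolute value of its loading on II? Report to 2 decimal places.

Under orthogonal rotation h² = Σλ², so λ_II² = h² − (0.8194) = 0.839 − 0.8194 = 0.0196.
|λ| = √0.0196 = 0.1400.

0.14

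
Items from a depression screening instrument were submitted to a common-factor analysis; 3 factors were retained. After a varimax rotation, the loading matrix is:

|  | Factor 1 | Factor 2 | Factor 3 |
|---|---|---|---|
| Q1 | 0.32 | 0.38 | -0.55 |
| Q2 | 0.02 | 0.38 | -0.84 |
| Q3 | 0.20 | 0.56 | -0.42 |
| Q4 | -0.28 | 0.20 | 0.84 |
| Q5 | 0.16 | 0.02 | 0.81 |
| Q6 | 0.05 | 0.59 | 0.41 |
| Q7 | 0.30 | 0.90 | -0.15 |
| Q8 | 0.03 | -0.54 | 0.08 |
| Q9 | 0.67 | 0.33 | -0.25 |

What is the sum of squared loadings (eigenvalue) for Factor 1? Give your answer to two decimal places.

0.79

SS loadings for Factor 1 = 0.32² + 0.02² + 0.20² + (-0.28)² + 0.16² + 0.05² + 0.30² + 0.03² + 0.67² = 0.1024 + 0.0004 + 0.0400 + 0.0784 + 0.0256 + 0.0025 + 0.0900 + 0.0009 + 0.4489 = 0.7891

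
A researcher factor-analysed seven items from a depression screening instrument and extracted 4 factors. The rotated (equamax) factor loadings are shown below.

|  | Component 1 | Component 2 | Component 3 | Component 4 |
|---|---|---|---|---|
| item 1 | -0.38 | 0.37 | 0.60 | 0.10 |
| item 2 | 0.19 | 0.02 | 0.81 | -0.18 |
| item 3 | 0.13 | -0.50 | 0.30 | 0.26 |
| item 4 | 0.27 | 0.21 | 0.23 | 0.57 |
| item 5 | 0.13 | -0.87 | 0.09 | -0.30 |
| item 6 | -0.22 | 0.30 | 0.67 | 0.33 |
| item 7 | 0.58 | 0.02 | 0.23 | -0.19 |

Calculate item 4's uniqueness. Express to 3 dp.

h² = 0.27² + 0.21² + 0.23² + 0.57² = 0.0729 + 0.0441 + 0.0529 + 0.3249 = 0.4948
Uniqueness u² = 1 − h² = 1 − 0.4948 = 0.5052

0.505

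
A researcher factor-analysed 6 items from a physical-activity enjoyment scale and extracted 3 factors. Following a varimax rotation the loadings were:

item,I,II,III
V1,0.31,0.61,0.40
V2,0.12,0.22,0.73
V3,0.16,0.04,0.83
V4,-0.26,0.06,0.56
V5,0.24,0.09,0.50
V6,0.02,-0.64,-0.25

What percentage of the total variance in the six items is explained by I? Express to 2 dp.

SS loadings for I = 0.31² + 0.12² + 0.16² + (-0.26)² + 0.24² + 0.02² = 0.2617
With 6 standardized items, total variance = 6. Proportion = 0.2617/6 = 0.0436 → 4.36%.

4.36%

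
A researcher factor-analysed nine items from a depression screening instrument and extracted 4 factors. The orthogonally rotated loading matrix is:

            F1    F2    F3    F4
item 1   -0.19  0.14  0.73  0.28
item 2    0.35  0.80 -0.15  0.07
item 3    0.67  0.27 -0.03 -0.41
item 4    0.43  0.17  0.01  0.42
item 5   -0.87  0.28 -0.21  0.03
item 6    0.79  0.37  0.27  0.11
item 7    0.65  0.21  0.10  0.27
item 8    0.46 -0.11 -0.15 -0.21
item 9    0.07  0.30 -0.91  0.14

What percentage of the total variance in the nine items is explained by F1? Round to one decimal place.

SS loadings for F1 = (-0.19)² + 0.35² + 0.67² + 0.43² + (-0.87)² + 0.79² + 0.65² + 0.46² + 0.07² = 2.8124
With 9 standardized items, total variance = 9. Proportion = 2.8124/9 = 0.3125 → 31.25%.

31.2%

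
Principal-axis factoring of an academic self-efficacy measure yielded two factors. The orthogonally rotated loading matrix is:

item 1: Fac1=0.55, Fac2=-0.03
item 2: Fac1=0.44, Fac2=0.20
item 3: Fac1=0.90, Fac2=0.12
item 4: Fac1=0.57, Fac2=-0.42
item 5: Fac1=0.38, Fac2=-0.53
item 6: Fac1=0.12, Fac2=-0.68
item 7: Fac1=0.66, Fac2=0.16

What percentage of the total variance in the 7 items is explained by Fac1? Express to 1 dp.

SS loadings for Fac1 = 0.55² + 0.44² + 0.90² + 0.57² + 0.38² + 0.12² + 0.66² = 2.2254
With 7 standardized items, total variance = 7. Proportion = 2.2254/7 = 0.3179 → 31.79%.

31.8%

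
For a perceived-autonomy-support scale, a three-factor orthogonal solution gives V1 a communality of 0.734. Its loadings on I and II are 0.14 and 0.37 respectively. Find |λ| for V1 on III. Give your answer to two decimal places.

0.76

Under orthogonal rotation h² = Σλ², so λ_III² = h² − (0.1565) = 0.734 − 0.1565 = 0.5775.
|λ| = √0.5775 = 0.7599.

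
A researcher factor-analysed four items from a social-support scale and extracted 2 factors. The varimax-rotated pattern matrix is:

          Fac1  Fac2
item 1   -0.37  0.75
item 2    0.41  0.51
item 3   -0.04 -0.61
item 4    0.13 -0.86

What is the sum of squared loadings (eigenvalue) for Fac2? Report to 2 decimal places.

1.93

SS loadings for Fac2 = 0.75² + 0.51² + (-0.61)² + (-0.86)² = 0.5625 + 0.2601 + 0.3721 + 0.7396 = 1.9343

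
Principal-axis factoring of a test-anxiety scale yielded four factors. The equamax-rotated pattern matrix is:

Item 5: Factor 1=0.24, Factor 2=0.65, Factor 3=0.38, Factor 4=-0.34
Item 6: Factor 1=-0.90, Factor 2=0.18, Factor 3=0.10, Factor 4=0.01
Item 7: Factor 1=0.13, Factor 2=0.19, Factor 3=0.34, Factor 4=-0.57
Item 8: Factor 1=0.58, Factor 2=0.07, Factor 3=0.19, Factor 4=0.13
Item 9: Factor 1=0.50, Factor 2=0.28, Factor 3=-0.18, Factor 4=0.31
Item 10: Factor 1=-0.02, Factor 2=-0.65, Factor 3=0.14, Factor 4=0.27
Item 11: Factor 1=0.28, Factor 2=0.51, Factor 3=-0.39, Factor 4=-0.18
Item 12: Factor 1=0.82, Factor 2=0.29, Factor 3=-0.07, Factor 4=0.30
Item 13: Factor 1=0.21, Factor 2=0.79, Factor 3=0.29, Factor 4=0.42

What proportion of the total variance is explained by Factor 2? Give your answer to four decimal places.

0.2183

SS loadings for Factor 2 = 0.65² + 0.18² + 0.19² + 0.07² + 0.28² + (-0.65)² + 0.51² + 0.29² + 0.79² = 1.9651
Proportion of variance = 1.9651 / 9 = 0.2183.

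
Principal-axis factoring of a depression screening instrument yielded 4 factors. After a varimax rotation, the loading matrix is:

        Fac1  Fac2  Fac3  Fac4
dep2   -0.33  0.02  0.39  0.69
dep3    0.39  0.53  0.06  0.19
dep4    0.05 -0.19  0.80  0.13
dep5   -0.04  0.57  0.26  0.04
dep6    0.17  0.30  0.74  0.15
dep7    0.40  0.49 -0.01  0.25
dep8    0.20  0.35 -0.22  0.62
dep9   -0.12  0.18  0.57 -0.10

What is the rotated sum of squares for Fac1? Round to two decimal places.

SS loadings for Fac1 = (-0.33)² + 0.39² + 0.05² + (-0.04)² + 0.17² + 0.40² + 0.20² + (-0.12)² = 0.1089 + 0.1521 + 0.0025 + 0.0016 + 0.0289 + 0.1600 + 0.0400 + 0.0144 = 0.5084

0.51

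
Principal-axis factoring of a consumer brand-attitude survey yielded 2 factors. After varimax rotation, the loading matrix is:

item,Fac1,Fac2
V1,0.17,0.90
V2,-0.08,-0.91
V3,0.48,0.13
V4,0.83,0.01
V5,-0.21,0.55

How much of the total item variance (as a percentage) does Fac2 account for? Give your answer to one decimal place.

39.2%

SS loadings for Fac2 = 0.90² + (-0.91)² + 0.13² + 0.01² + 0.55² = 1.9576
With 5 standardized items, total variance = 5. Proportion = 1.9576/5 = 0.3915 → 39.15%.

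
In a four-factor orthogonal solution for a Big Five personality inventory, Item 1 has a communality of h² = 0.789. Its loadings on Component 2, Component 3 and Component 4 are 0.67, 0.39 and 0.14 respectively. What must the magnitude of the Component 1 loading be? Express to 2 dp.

0.41

Under orthogonal rotation h² = Σλ², so λ_Component 1² = h² − (0.6206) = 0.789 − 0.6206 = 0.1684.
|λ| = √0.1684 = 0.4104.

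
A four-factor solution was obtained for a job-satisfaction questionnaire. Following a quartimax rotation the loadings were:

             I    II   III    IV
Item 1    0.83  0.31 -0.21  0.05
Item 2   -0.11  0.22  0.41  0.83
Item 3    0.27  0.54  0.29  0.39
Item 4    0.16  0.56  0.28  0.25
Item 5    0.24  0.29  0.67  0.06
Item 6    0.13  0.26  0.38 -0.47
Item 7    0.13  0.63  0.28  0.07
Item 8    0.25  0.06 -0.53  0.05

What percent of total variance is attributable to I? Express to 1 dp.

SS loadings for I = 0.83² + (-0.11)² + 0.27² + 0.16² + 0.24² + 0.13² + 0.13² + 0.25² = 0.9534
With 8 standardized items, total variance = 8. Proportion = 0.9534/8 = 0.1192 → 11.92%.

11.9%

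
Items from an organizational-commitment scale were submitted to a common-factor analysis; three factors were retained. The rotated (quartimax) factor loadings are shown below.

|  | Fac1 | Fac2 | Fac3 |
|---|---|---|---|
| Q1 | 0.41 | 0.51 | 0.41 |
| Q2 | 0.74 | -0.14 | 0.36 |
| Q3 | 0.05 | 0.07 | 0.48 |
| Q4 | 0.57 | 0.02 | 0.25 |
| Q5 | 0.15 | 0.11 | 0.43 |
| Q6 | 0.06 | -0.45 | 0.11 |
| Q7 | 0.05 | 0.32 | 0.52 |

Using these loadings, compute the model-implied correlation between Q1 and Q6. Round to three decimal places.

r̂ = Σ λ_i·λ_j across factors = (0.41)(0.06) + (0.51)(-0.45) + (0.41)(0.11)
  = +0.0246 -0.2295 +0.0451 = -0.1598

-0.160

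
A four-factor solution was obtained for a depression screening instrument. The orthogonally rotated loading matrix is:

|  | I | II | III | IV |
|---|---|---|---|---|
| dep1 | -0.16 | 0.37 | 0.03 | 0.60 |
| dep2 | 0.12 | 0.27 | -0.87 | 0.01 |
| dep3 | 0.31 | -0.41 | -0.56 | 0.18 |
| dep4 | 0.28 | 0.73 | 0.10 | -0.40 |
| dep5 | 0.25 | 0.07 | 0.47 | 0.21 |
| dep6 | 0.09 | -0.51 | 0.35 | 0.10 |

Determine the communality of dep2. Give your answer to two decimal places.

h² = 0.12² + 0.27² + (-0.87)² + 0.01² = 0.0144 + 0.0729 + 0.7569 + 0.0001 = 0.8443

0.84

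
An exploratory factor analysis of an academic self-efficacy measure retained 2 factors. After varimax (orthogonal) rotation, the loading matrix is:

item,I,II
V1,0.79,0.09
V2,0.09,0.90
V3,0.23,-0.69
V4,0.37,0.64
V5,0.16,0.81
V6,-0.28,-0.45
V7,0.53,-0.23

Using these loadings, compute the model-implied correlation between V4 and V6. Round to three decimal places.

-0.392

r̂ = Σ λ_i·λ_j across factors = (0.37)(-0.28) + (0.64)(-0.45)
  = -0.1036 -0.2880 = -0.3916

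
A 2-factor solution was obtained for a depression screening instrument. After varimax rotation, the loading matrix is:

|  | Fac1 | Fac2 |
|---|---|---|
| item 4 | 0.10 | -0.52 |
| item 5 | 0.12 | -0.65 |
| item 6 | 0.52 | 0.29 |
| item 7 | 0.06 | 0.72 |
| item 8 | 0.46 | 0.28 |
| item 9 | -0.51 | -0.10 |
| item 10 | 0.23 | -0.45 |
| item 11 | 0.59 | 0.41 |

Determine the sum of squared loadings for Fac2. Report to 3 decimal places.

1.754

SS loadings for Fac2 = (-0.52)² + (-0.65)² + 0.29² + 0.72² + 0.28² + (-0.10)² + (-0.45)² + 0.41² = 0.2704 + 0.4225 + 0.0841 + 0.5184 + 0.0784 + 0.0100 + 0.2025 + 0.1681 = 1.7544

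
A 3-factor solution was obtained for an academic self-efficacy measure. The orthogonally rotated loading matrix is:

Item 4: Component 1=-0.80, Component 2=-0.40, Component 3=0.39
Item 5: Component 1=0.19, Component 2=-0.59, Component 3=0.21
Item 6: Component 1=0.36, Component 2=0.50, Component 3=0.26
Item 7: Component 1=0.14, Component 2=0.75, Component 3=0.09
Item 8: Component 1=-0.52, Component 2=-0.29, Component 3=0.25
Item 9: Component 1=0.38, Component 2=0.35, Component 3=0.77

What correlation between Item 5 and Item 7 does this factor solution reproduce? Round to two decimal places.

-0.40

r̂ = Σ λ_i·λ_j across factors = (0.19)(0.14) + (-0.59)(0.75) + (0.21)(0.09)
  = +0.0266 -0.4425 +0.0189 = -0.3970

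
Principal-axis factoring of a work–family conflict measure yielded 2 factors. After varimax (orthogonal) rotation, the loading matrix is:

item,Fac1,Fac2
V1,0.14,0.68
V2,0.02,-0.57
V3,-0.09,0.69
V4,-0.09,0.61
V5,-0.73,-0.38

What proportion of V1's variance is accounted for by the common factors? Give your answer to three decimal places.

h² = 0.14² + 0.68² = 0.0196 + 0.4624 = 0.4820

0.482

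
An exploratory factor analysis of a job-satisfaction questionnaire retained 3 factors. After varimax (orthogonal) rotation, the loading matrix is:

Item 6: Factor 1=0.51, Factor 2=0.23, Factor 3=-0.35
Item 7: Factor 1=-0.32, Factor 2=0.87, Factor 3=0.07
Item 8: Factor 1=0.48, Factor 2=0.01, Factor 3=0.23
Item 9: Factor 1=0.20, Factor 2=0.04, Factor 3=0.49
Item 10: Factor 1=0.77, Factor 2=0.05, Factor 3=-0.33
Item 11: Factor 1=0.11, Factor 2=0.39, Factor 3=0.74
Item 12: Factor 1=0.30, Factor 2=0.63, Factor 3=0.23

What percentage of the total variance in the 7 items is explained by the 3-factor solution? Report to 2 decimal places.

54.58%

Communalities: 0.4355, 0.8642, 0.2834, 0.2817, 0.7043, 0.7118, 0.5398; Σh² = 3.8207.
Total variance with 7 standardized items is 7, so the solution explains 3.8207/7 = 0.5458 = 54.58%.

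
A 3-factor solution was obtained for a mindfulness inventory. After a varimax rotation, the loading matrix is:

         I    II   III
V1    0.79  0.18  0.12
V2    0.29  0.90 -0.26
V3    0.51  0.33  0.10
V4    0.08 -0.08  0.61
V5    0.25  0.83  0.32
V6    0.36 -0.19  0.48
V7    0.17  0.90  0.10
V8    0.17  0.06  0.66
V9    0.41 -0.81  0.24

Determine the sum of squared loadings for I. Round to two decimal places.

SS loadings for I = 0.79² + 0.29² + 0.51² + 0.08² + 0.25² + 0.36² + 0.17² + 0.17² + 0.41² = 0.6241 + 0.0841 + 0.2601 + 0.0064 + 0.0625 + 0.1296 + 0.0289 + 0.0289 + 0.1681 = 1.3927

1.39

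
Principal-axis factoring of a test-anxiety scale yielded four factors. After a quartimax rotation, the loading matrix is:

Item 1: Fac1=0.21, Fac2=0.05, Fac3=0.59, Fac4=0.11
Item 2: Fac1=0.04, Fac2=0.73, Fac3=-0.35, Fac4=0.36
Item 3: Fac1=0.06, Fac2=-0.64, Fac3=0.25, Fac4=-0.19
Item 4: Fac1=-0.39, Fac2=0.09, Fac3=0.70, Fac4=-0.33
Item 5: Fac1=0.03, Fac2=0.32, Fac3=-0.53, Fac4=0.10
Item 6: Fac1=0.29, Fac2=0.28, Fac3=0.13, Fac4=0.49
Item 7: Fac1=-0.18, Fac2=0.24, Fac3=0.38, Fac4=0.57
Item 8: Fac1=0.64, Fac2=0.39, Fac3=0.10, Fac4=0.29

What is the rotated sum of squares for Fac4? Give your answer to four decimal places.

SS loadings for Fac4 = 0.11² + 0.36² + (-0.19)² + (-0.33)² + 0.10² + 0.49² + 0.57² + 0.29² = 0.0121 + 0.1296 + 0.0361 + 0.1089 + 0.0100 + 0.2401 + 0.3249 + 0.0841 = 0.9458

0.9458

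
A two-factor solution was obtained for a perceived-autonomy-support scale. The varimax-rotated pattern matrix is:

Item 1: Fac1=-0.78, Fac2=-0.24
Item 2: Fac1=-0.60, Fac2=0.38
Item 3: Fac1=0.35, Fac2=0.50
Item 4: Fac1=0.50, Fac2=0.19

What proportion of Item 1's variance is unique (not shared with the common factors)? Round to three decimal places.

0.334

h² = (-0.78)² + (-0.24)² = 0.6084 + 0.0576 = 0.6660
Uniqueness u² = 1 − h² = 1 − 0.6660 = 0.3340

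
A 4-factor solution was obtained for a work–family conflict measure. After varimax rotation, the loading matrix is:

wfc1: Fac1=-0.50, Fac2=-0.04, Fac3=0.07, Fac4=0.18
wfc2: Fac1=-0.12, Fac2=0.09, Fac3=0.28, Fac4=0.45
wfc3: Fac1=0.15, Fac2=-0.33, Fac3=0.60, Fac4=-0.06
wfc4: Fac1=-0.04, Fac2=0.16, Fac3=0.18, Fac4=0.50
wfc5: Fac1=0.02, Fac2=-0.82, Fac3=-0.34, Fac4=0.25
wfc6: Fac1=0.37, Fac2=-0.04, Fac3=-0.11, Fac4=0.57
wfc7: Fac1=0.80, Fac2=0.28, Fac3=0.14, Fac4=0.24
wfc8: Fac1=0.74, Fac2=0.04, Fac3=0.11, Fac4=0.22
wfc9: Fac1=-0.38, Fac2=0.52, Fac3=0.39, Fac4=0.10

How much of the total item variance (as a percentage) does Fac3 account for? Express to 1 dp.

SS loadings for Fac3 = 0.07² + 0.28² + 0.60² + 0.18² + (-0.34)² + (-0.11)² + 0.14² + 0.11² + 0.39² = 0.7872
With 9 standardized items, total variance = 9. Proportion = 0.7872/9 = 0.0875 → 8.75%.

8.7%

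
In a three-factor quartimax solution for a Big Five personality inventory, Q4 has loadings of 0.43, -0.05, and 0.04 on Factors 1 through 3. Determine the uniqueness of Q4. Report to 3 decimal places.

h² = 0.43² + (-0.05)² + 0.04² = 0.1849 + 0.0025 + 0.0016 = 0.1890
Uniqueness u² = 1 − h² = 1 − 0.1890 = 0.8110

0.811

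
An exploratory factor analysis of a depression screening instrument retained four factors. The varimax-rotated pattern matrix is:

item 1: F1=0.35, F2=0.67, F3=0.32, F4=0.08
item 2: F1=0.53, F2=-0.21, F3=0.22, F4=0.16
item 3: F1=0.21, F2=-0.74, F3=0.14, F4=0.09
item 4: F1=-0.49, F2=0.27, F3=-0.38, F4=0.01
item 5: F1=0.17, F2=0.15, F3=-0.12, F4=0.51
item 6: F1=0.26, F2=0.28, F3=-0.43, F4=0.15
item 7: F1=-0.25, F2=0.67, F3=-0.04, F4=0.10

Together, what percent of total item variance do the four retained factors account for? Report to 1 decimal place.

48.0%

Communalities: 0.6802, 0.3990, 0.6194, 0.4575, 0.3259, 0.3534, 0.5230; Σh² = 3.3584.
Total variance with 7 standardized items is 7, so the solution explains 3.3584/7 = 0.4798 = 47.98%.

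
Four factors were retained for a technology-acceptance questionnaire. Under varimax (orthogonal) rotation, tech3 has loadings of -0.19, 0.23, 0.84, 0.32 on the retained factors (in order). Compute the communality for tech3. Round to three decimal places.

h² = (-0.19)² + 0.23² + 0.84² + 0.32² = 0.0361 + 0.0529 + 0.7056 + 0.1024 = 0.8970

0.897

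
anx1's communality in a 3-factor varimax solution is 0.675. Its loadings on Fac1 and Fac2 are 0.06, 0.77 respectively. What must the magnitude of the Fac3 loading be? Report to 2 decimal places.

Under orthogonal rotation h² = Σλ², so λ_Fac3² = h² − (0.5965) = 0.675 − 0.5965 = 0.0785.
|λ| = √0.0785 = 0.2802.

0.28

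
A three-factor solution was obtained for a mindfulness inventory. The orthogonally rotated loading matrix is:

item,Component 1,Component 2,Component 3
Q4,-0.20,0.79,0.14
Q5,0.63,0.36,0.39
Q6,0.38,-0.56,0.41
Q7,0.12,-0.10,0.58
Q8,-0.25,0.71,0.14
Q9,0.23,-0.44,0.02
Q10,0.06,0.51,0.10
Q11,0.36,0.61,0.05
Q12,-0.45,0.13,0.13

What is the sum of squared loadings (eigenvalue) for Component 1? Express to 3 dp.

1.047

SS loadings for Component 1 = (-0.20)² + 0.63² + 0.38² + 0.12² + (-0.25)² + 0.23² + 0.06² + 0.36² + (-0.45)² = 0.0400 + 0.3969 + 0.1444 + 0.0144 + 0.0625 + 0.0529 + 0.0036 + 0.1296 + 0.2025 = 1.0468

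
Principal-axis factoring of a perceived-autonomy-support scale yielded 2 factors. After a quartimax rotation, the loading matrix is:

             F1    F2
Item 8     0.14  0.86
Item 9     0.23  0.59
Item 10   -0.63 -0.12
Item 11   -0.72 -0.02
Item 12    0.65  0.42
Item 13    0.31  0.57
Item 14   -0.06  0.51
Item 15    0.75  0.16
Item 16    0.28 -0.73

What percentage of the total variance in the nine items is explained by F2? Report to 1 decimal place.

SS loadings for F2 = 0.86² + 0.59² + (-0.12)² + (-0.02)² + 0.42² + 0.57² + 0.51² + 0.16² + (-0.73)² = 2.4224
With 9 standardized items, total variance = 9. Proportion = 2.4224/9 = 0.2692 → 26.92%.

26.9%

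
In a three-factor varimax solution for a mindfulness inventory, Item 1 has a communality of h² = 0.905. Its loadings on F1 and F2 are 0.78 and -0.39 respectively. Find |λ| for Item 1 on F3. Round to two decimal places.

0.38

Under orthogonal rotation h² = Σλ², so λ_F3² = h² − (0.7605) = 0.905 − 0.7605 = 0.1445.
|λ| = √0.1445 = 0.3801.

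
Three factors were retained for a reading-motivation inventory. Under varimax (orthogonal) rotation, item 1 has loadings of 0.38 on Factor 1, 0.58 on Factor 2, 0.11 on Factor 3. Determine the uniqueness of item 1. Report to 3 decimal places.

h² = 0.38² + 0.58² + 0.11² = 0.1444 + 0.3364 + 0.0121 = 0.4929
Uniqueness u² = 1 − h² = 1 − 0.4929 = 0.5071

0.507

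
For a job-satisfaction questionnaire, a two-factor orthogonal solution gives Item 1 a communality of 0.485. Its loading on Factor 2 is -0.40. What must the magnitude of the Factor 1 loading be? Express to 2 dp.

Under orthogonal rotation h² = Σλ², so λ_Factor 1² = h² − (0.1600) = 0.485 − 0.1600 = 0.3250.
|λ| = √0.3250 = 0.5701.

0.57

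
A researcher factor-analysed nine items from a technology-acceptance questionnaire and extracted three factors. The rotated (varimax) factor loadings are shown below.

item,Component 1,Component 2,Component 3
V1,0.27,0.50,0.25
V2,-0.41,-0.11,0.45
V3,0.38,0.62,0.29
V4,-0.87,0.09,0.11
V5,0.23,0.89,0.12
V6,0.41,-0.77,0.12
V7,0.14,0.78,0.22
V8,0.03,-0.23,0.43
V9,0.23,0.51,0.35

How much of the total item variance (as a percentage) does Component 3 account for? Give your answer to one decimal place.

8.3%

SS loadings for Component 3 = 0.25² + 0.45² + 0.29² + 0.11² + 0.12² + 0.12² + 0.22² + 0.43² + 0.35² = 0.7458
With 9 standardized items, total variance = 9. Proportion = 0.7458/9 = 0.0829 → 8.29%.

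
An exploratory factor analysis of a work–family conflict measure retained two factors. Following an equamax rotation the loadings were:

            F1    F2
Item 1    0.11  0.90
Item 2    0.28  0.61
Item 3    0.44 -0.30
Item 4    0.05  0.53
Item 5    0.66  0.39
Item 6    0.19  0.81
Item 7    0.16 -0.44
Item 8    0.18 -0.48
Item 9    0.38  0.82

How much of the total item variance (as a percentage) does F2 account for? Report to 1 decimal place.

38.4%

SS loadings for F2 = 0.90² + 0.61² + (-0.30)² + 0.53² + 0.39² + 0.81² + (-0.44)² + (-0.48)² + 0.82² = 3.4576
With 9 standardized items, total variance = 9. Proportion = 3.4576/9 = 0.3842 → 38.42%.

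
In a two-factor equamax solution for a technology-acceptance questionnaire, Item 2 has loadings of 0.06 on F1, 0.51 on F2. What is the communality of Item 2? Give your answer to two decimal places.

h² = 0.06² + 0.51² = 0.0036 + 0.2601 = 0.2637

0.26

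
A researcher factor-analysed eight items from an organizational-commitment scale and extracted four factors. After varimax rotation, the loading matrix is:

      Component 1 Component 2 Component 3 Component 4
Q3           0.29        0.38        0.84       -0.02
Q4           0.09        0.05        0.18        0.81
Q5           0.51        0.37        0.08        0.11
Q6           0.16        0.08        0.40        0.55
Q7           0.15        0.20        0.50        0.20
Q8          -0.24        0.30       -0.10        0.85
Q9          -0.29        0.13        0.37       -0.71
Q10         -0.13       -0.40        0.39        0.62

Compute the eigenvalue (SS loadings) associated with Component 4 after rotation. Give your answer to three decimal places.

2.622

SS loadings for Component 4 = (-0.02)² + 0.81² + 0.11² + 0.55² + 0.20² + 0.85² + (-0.71)² + 0.62² = 0.0004 + 0.6561 + 0.0121 + 0.3025 + 0.0400 + 0.7225 + 0.5041 + 0.3844 = 2.6221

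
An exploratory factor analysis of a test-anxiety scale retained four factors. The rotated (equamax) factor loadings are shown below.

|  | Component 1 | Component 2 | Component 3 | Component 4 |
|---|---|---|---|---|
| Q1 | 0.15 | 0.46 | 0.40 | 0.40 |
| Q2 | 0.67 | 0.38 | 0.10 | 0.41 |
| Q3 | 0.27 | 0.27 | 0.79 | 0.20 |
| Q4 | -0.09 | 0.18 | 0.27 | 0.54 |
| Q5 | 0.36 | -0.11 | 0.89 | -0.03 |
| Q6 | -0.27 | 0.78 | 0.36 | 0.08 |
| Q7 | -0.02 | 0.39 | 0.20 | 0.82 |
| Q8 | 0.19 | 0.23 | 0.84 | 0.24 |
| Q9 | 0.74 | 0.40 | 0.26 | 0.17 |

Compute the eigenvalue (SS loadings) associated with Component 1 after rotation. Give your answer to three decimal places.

1.339

SS loadings for Component 1 = 0.15² + 0.67² + 0.27² + (-0.09)² + 0.36² + (-0.27)² + (-0.02)² + 0.19² + 0.74² = 0.0225 + 0.4489 + 0.0729 + 0.0081 + 0.1296 + 0.0729 + 0.0004 + 0.0361 + 0.5476 = 1.3390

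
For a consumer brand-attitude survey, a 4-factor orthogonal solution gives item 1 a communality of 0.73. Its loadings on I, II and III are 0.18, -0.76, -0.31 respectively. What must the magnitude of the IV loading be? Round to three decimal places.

0.155

Under orthogonal rotation h² = Σλ², so λ_IV² = h² − (0.7061) = 0.73 − 0.7061 = 0.0239.
|λ| = √0.0239 = 0.1546.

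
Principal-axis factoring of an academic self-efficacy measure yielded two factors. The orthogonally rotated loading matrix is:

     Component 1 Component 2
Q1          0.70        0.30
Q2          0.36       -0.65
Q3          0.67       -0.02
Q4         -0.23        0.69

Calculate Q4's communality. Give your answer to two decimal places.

0.53

h² = (-0.23)² + 0.69² = 0.0529 + 0.4761 = 0.5290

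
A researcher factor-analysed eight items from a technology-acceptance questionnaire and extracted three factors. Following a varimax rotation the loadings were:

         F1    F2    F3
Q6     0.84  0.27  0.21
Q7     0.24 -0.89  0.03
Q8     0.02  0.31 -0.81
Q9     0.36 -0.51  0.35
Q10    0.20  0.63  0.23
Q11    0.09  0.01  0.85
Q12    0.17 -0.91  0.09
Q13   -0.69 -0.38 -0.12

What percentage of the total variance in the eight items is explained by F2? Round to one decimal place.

SS loadings for F2 = 0.27² + (-0.89)² + 0.31² + (-0.51)² + 0.63² + 0.01² + (-0.91)² + (-0.38)² = 2.5907
With 8 standardized items, total variance = 8. Proportion = 2.5907/8 = 0.3238 → 32.38%.

32.4%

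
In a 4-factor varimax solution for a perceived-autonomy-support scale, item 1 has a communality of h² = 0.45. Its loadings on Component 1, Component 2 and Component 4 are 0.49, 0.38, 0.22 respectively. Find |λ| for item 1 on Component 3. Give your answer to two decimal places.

Under orthogonal rotation h² = Σλ², so λ_Component 3² = h² − (0.4329) = 0.45 − 0.4329 = 0.0171.
|λ| = √0.0171 = 0.1308.

0.13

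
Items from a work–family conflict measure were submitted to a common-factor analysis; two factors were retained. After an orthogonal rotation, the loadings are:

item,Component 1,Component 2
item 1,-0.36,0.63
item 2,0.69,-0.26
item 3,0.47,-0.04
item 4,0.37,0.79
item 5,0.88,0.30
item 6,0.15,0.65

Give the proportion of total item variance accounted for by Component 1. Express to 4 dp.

0.2934

SS loadings for Component 1 = (-0.36)² + 0.69² + 0.47² + 0.37² + 0.88² + 0.15² = 1.7604
Proportion of variance = 1.7604 / 6 = 0.2934.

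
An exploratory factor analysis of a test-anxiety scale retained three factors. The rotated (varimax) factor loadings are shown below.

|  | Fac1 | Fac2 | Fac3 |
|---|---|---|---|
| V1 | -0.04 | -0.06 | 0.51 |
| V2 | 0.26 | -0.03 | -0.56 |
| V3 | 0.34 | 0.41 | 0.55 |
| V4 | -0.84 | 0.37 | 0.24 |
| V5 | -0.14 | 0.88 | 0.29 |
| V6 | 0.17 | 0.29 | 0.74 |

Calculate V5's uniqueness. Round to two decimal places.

h² = (-0.14)² + 0.88² + 0.29² = 0.0196 + 0.7744 + 0.0841 = 0.8781
Uniqueness u² = 1 − h² = 1 − 0.8781 = 0.1219

0.12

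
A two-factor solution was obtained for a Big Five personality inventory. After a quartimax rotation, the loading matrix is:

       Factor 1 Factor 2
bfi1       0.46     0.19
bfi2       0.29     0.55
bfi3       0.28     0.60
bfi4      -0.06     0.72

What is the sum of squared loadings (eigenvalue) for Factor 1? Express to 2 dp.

SS loadings for Factor 1 = 0.46² + 0.29² + 0.28² + (-0.06)² = 0.2116 + 0.0841 + 0.0784 + 0.0036 = 0.3777

0.38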